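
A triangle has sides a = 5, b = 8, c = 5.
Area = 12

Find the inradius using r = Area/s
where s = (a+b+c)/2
s = (5 + 8 + 5)/2 = 18/2 = 9
r = Area/s = 12/9 ≈ 1.33333

r = 1.333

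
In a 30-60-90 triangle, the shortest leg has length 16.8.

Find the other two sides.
In a 30-60-90 triangle the sides are in ratio 1 : √3 : 2 (short leg : long leg : hypotenuse).
Long leg = 16.8·√3 ≈ 16.8·1.73205 ≈ 29.0985
Hypotenuse = 2·16.8 = 33.6

Long leg = 16.8√3 = 29.1, Hypotenuse = 33.6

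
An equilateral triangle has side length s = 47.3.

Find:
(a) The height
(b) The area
(a) The height splits the triangle into two 30-60-90 halves: h = s·√3/2 = 47.3·1.73205/2 ≈ 81.926/2 ≈ 40.963
(b) Area = (√3/4)·s² = (√3/4)·47.3² = (√3/4)·2237.29 ≈ 0.433013·2237.29 ≈ 968.775

Height = 40.96, Area = 968.8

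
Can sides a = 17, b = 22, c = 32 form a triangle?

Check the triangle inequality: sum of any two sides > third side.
a + b vs c: 17 + 22 = 39 > 32  ✓
a + c vs b: 17 + 32 = 49 > 22  ✓
b + c vs a: 22 + 32 = 54 > 17  ✓

Yes, triangle inequality satisfied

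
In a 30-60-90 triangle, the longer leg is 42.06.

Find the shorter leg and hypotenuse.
In a 30-60-90 triangle the sides are in ratio 1 : √3 : 2, so short leg = long leg/√3 and hypotenuse = 2·(short leg).
Short leg = 42.06/√3 ≈ 42.06/1.73205 ≈ 24.2834
Hypotenuse = 2·24.2834 ≈ 48.5667

Short leg = 24.28, Hypotenuse = 48.57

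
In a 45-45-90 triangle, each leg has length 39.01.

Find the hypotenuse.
In a 45-45-90 triangle the sides are in ratio 1 : 1 : √2, so hypotenuse = leg·√2.
Hypotenuse = 39.01·√2 ≈ 39.01·1.41421 ≈ 55.1685

Hypotenuse = 39.01√2 = 55.17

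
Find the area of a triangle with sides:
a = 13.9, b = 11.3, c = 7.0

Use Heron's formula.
s = (13.9 + 11.3 + 7.0)/2 = 32.2/2 = 16.1
s − a = 2.2, s − b = 4.8, s − c = 9.1
s(s−a)(s−b)(s−c) = 16.1·2.2·4.8·9.1 ≈ 1547.15
Area = √1547.15 ≈ 39.3338

Area = 39.33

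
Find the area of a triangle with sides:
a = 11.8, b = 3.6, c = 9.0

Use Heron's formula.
s = (11.8 + 3.6 + 9.0)/2 = 24.4/2 = 12.2
s − a = 0.4, s − b = 8.6, s − c = 3.2
s(s−a)(s−b)(s−c) = 12.2·0.4·8.6·3.2 ≈ 134.298
Area = √134.298 ≈ 11.5887

Area = 11.59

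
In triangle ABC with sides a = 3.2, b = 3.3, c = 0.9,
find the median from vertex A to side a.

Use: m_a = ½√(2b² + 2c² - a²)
m_a = ½√(2·3.3² + 2·0.9² − 3.2²) = ½√(2·10.89 + 2·0.81 − 10.24) = ½√(21.78 + 1.62 − 10.24) = ½√13.16
√13.16 ≈ 3.62767, so m_a ≈ 1.81384

m_a = 1.814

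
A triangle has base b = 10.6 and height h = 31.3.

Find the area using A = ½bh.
A = ½·b·h = ½·10.6·31.3 = ½·331.78 = 165.89

Area = 165.89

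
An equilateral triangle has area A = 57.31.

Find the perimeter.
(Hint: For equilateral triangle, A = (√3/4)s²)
A = (√3/4)s²  ⇒  s² = 4A/√3 = 4·57.31/√3 = 229.24/1.73205 ≈ 132.352
s ≈ √132.352 ≈ 11.5044
Perimeter = 3s ≈ 3·11.5044 ≈ 34.5133

Perimeter = 34.51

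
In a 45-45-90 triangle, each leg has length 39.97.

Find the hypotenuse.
In a 45-45-90 triangle the sides are in ratio 1 : 1 : √2, so hypotenuse = leg·√2.
Hypotenuse = 39.97·√2 ≈ 39.97·1.41421 ≈ 56.5261

Hypotenuse = 39.97√2 = 56.53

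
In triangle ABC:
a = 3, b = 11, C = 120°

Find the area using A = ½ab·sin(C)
A = ½·a·b·sin(C) = ½·3·11·sin(120°)
sin(120°) ≈ 0.866025
A ≈ ½·33·0.866025 = 16.5·0.866025 ≈ 14.2894

Area = 14.29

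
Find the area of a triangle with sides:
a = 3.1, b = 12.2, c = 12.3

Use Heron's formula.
s = (3.1 + 12.2 + 12.3)/2 = 27.6/2 = 13.8
s − a = 10.7, s − b = 1.6, s − c = 1.5
s(s−a)(s−b)(s−c) = 13.8·10.7·1.6·1.5 ≈ 354.384
Area = √354.384 ≈ 18.8251

Area = 18.83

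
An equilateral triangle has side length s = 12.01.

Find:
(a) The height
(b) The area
(a) The height splits the triangle into two 30-60-90 halves: h = s·√3/2 = 12.01·1.73205/2 ≈ 20.8019/2 ≈ 10.401
(b) Area = (√3/4)·s² = (√3/4)·12.01² = (√3/4)·144.2401 ≈ 0.433013·144.2401 ≈ 62.4578

Height = 10.4, Area = 62.46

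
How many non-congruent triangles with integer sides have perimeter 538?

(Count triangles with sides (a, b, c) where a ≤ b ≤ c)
Let a ≤ b ≤ c with a + b + c = 538. The only binding inequality is a + b > c, i.e. 538 − c > c, so c < 538/2; and c ≥ 538/3 since c is the largest side.
So 180 ≤ c ≤ 268. For each c, b runs from ⌈(538 − c)/2⌉ up to c (then a = 538 − b − c satisfies 1 ≤ a ≤ b automatically), giving c − ⌈(538 − c)/2⌉ + 1 choices.
Summing over c: 2 + 3 + 5 + 6 + … + 132 + 134  (89 terms, c = 180, …, 268) = 6030
Check (closed form: nearest integer to p²/48 for even p, (p+3)²/48 for odd p): 538²/48 = 289444/48 ≈ 6030.08 → 6030

6030 triangles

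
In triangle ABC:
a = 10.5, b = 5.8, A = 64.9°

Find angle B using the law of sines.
a/sin(A) = b/sin(B)  ⇒  sin(B) = b·sin(A)/a = 5.8·sin(64.9°)/10.5
sin(64.9°) ≈ 0.905569
sin(B) ≈ 5.8·0.905569/10.5 ≈ 5.2523/10.5 ≈ 0.500219
B = arcsin(0.500219) ≈ 30.0145°
(Since b ≤ a we need B ≤ A, so the obtuse alternative 180° − 30.0145° ≈ 149.986° is rejected.)

B = 30.01°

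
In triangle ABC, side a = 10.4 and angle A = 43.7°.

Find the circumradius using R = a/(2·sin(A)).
R = a/(2·sin(A)) = 10.4/(2·sin(43.7°))
sin(43.7°) ≈ 0.690882
R ≈ 10.4/(2·0.690882) = 10.4/1.38176 ≈ 7.52661

R = 7.527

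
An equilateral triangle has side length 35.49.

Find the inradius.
r = Area/s with s the semi-perimeter.
Area = (√3/4)·35.49² = (√3/4)·1259.5401 ≈ 0.433013·1259.5401 ≈ 545.397
s = 3·35.49/2 = 53.235
r ≈ 545.397/53.235 ≈ 10.2451
(Equivalently r = side/(2√3) = 35.49/3.4641 ≈ 10.2451.)

r = 10.25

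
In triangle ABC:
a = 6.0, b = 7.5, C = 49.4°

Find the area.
Two sides and the included angle (SAS): A = ½·a·b·sin(C) = ½·6.0·7.5·sin(49.4°)
sin(49.4°) ≈ 0.759271
A ≈ ½·45·0.759271 = 22.5·0.759271 ≈ 17.0836

Area = 17.08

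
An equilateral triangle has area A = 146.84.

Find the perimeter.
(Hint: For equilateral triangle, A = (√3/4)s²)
A = (√3/4)s²  ⇒  s² = 4A/√3 = 4·146.84/√3 = 587.36/1.73205 ≈ 339.112
s ≈ √339.112 ≈ 18.415
Perimeter = 3s ≈ 3·18.415 ≈ 55.245

Perimeter = 55.25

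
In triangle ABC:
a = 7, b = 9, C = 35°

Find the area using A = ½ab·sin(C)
A = ½·a·b·sin(C) = ½·7·9·sin(35°)
sin(35°) ≈ 0.573576
A ≈ ½·63·0.573576 = 31.5·0.573576 ≈ 18.0677

Area = 18.07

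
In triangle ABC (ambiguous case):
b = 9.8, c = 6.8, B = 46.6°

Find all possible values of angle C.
b/sin(B) = c/sin(C)  ⇒  sin(C) = c·sin(B)/b = 6.8·sin(46.6°)/9.8
sin(46.6°) ≈ 0.726575
sin(C) ≈ 6.8·0.726575/9.8 ≈ 4.94071/9.8 ≈ 0.504154
Candidate 1: C₁ = arcsin(0.504154) ≈ 30.2752°  →  A = 180° − 46.6° − 30.2752° ≈ 103.125° > 0, valid
Candidate 2: C₂ = 180° − C₁ ≈ 149.725°  →  A = 180° − 46.6° − 149.725° ≈ -16.3248° ≤ 0, not a valid triangle

C = 30.28° (one solution)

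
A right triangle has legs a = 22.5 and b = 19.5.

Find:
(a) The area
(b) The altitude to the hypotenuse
(a) The legs are perpendicular, so Area = ½·a·b = ½·22.5·19.5 = ½·438.75 = 219.375
(b) Hypotenuse c = √(a² + b²) = √(506.25 + 380.25) = √886.5 ≈ 29.7741
    Area = ½·c·h_c  ⇒  h_c = 2·Area/c = 438.75/29.7741 ≈ 14.7359

Area = 219.375, h_c = 14.74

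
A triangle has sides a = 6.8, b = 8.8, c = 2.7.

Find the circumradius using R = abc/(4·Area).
First find the area with Heron's formula.
s = (6.8 + 8.8 + 2.7)/2 = 9.15
Area = √(s(s−a)(s−b)(s−c)) = √(9.15·2.35·0.35·6.45) ≈ √48.5419 ≈ 6.9672
abc = 6.8·8.8·2.7 = 161.568
R = abc/(4·Area) ≈ 161.568/(4·6.9672) = 161.568/27.8688 ≈ 5.79745

R = 5.797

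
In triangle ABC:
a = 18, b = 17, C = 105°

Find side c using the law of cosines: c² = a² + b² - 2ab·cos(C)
c² = 18² + 17² − 2·18·17·cos(105°)
cos(105°) ≈ -0.258819
c² ≈ 324 + 289 − 612·(-0.258819) ≈ 613 + 158.397 ≈ 771.397
c ≈ √771.397 ≈ 27.774

c = 27.77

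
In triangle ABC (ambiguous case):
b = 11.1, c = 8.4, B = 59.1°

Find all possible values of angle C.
b/sin(B) = c/sin(C)  ⇒  sin(C) = c·sin(B)/b = 8.4·sin(59.1°)/11.1
sin(59.1°) ≈ 0.858065
sin(C) ≈ 8.4·0.858065/11.1 ≈ 7.20775/11.1 ≈ 0.649346
Candidate 1: C₁ = arcsin(0.649346) ≈ 40.4923°  →  A = 180° − 59.1° − 40.4923° ≈ 80.4077° > 0, valid
Candidate 2: C₂ = 180° − C₁ ≈ 139.508°  →  A = 180° − 59.1° − 139.508° ≈ -18.6077° ≤ 0, not a valid triangle

C = 40.49° (one solution)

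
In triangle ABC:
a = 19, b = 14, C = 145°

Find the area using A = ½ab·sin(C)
A = ½·a·b·sin(C) = ½·19·14·sin(145°)
sin(145°) ≈ 0.573576
A ≈ ½·266·0.573576 = 133·0.573576 ≈ 76.2857

Area = 76.29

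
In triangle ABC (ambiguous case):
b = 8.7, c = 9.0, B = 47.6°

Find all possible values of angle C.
b/sin(B) = c/sin(C)  ⇒  sin(C) = c·sin(B)/b = 9.0·sin(47.6°)/8.7
sin(47.6°) ≈ 0.738455
sin(C) ≈ 9.0·0.738455/8.7 ≈ 6.6461/8.7 ≈ 0.763919
Candidate 1: C₁ = arcsin(0.763919) ≈ 49.8109°  →  A = 180° − 47.6° − 49.8109° ≈ 82.5891° > 0, valid
Candidate 2: C₂ = 180° − C₁ ≈ 130.189°  →  A = 180° − 47.6° − 130.189° ≈ 2.21095° > 0, valid

C = 49.81° or C = 130.2° (two solutions)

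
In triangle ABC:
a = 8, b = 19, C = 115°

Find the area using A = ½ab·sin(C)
A = ½·a·b·sin(C) = ½·8·19·sin(115°)
sin(115°) ≈ 0.906308
A ≈ ½·152·0.906308 = 76·0.906308 ≈ 68.8794

Area = 68.88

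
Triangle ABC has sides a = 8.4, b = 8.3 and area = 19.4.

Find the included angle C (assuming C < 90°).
Area = ½·a·b·sin(C)  ⇒  sin(C) = 2·Area/(a·b) = 2·19.4/(8.4·8.3) = 38.8/69.72 ≈ 0.556512
C = arcsin(0.556512) ≈ 33.8149° (taking the acute solution since C < 90°)

C = 33.81°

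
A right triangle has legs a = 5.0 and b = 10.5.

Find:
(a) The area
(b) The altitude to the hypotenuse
(a) The legs are perpendicular, so Area = ½·a·b = ½·5.0·10.5 = ½·52.5 = 26.25
(b) Hypotenuse c = √(a² + b²) = √(25 + 110.25) = √135.25 ≈ 11.6297
    Area = ½·c·h_c  ⇒  h_c = 2·Area/c = 52.5/11.6297 ≈ 4.5143

Area = 26.25, h_c = 4.514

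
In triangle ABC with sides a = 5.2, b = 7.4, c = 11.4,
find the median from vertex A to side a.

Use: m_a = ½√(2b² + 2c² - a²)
m_a = ½√(2·7.4² + 2·11.4² − 5.2²) = ½√(2·54.76 + 2·129.96 − 27.04) = ½√(109.52 + 259.92 − 27.04) = ½√342.4
√342.4 ≈ 18.5041, so m_a ≈ 9.25203

m_a = 9.252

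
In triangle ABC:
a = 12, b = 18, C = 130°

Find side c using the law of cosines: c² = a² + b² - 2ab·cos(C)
c² = 12² + 18² − 2·12·18·cos(130°)
cos(130°) ≈ -0.642788
c² ≈ 144 + 324 − 432·(-0.642788) ≈ 468 + 277.684 ≈ 745.684
c ≈ √745.684 ≈ 27.3072

c = 27.31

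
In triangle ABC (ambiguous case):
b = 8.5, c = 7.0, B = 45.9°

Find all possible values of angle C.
b/sin(B) = c/sin(C)  ⇒  sin(C) = c·sin(B)/b = 7.0·sin(45.9°)/8.5
sin(45.9°) ≈ 0.718126
sin(C) ≈ 7.0·0.718126/8.5 ≈ 5.02688/8.5 ≈ 0.591398
Candidate 1: C₁ = arcsin(0.591398) ≈ 36.2563°  →  A = 180° − 45.9° − 36.2563° ≈ 97.8437° > 0, valid
Candidate 2: C₂ = 180° − C₁ ≈ 143.744°  →  A = 180° − 45.9° − 143.744° ≈ -9.6437° ≤ 0, not a valid triangle

C = 36.26° (one solution)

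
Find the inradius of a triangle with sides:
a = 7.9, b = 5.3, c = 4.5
r = Area/s where s is the semi-perimeter.
s = (7.9 + 5.3 + 4.5)/2 = 17.7/2 = 8.85
Area = √(s(s−a)(s−b)(s−c)) = √(8.85·0.95·3.55·4.35) ≈ √129.833 ≈ 11.3944
r ≈ 11.3944/8.85 ≈ 1.28751

r = 1.288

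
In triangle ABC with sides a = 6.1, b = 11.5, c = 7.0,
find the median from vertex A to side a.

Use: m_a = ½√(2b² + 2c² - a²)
m_a = ½√(2·11.5² + 2·7.0² − 6.1²) = ½√(2·132.25 + 2·49 − 37.21) = ½√(264.5 + 98 − 37.21) = ½√325.29
√325.29 ≈ 18.0358, so m_a ≈ 9.0179

m_a = 9.018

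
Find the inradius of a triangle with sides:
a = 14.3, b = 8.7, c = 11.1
r = Area/s where s is the semi-perimeter.
s = (14.3 + 8.7 + 11.1)/2 = 34.1/2 = 17.05
Area = √(s(s−a)(s−b)(s−c)) = √(17.05·2.75·8.35·5.95) ≈ √2329.49 ≈ 48.2648
r ≈ 48.2648/17.05 ≈ 2.83078

r = 2.831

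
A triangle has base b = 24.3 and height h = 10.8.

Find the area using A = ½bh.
A = ½·b·h = ½·24.3·10.8 = ½·262.44 = 131.22

Area = 131.22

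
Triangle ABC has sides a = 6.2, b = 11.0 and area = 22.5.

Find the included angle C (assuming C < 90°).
Area = ½·a·b·sin(C)  ⇒  sin(C) = 2·Area/(a·b) = 2·22.5/(6.2·11.0) = 45/68.2 ≈ 0.659824
C = arcsin(0.659824) ≈ 41.2865° (taking the acute solution since C < 90°)

C = 41.29°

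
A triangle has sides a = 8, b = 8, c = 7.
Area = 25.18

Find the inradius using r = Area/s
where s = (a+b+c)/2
s = (8 + 8 + 7)/2 = 23/2 = 11.5
r = Area/s = 25.18/11.5 ≈ 2.18957

r = 2.19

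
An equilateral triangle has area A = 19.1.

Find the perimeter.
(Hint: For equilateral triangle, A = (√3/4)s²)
A = (√3/4)s²  ⇒  s² = 4A/√3 = 4·19.1/√3 = 76.4/1.73205 ≈ 44.1096
s ≈ √44.1096 ≈ 6.6415
Perimeter = 3s ≈ 3·6.6415 ≈ 19.9245

Perimeter = 19.92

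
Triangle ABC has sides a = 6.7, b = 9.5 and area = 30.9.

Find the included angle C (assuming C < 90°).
Area = ½·a·b·sin(C)  ⇒  sin(C) = 2·Area/(a·b) = 2·30.9/(6.7·9.5) = 61.8/63.65 ≈ 0.970935
C = arcsin(0.970935) ≈ 76.1522° (taking the acute solution since C < 90°)

C = 76.15°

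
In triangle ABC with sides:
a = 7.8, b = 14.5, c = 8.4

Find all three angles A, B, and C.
Law of cosines for each angle (a² = 60.84, b² = 210.25, c² = 70.56):
cos(A) = (b² + c² − a²)/(2bc) = (210.25 + 70.56 − 60.84)/(2·14.5·8.4) = 219.97/243.6 ≈ 0.902997  ⇒  A ≈ 25.4452°
cos(B) = (a² + c² − b²)/(2ac) = (60.84 + 70.56 − 210.25)/(2·7.8·8.4) = -78.85/131.04 ≈ -0.601725  ⇒  B ≈ 126.994°
cos(C) = (a² + b² − c²)/(2ab) = (60.84 + 210.25 − 70.56)/(2·7.8·14.5) = 200.53/226.2 ≈ 0.886516  ⇒  C ≈ 27.5613°
Check: A + B + C ≈ 180°

A = 25.45°, B = 127°, C = 27.56°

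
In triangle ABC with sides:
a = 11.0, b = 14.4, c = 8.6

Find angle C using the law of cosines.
c² = a² + b² − 2ab·cos(C)  ⇒  cos(C) = (a² + b² − c²)/(2ab)
cos(C) = (11.0² + 14.4² − 8.6²)/(2·11.0·14.4) = (121 + 207.36 − 73.96)/316.8 = 254.4/316.8 ≈ 0.80303
C = arccos(0.80303) ≈ 36.5795°

C = 36.58°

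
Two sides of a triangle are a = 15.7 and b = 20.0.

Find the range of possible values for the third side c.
Triangle inequality: |a − b| < c < a + b
|a − b| = |15.7 − 20.0| = 4.3
a + b = 15.7 + 20.0 = 35.7

4.3 < c < 35.7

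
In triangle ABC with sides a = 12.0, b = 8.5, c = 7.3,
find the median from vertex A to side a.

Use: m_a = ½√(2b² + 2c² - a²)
m_a = ½√(2·8.5² + 2·7.3² − 12.0²) = ½√(2·72.25 + 2·53.29 − 144) = ½√(144.5 + 106.58 − 144) = ½√107.08
√107.08 ≈ 10.3479, so m_a ≈ 5.17397

m_a = 5.174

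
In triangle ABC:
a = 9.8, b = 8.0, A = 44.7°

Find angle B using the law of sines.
a/sin(A) = b/sin(B)  ⇒  sin(B) = b·sin(A)/a = 8.0·sin(44.7°)/9.8
sin(44.7°) ≈ 0.703395
sin(B) ≈ 8.0·0.703395/9.8 ≈ 5.62716/9.8 ≈ 0.5742
B = arcsin(0.5742) ≈ 35.0436°
(Since b ≤ a we need B ≤ A, so the obtuse alternative 180° − 35.0436° ≈ 144.956° is rejected.)

B = 35.04°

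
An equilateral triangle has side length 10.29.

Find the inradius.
r = Area/s with s the semi-perimeter.
Area = (√3/4)·10.29² = (√3/4)·105.8841 ≈ 0.433013·105.8841 ≈ 45.8492
s = 3·10.29/2 = 15.435
r ≈ 45.8492/15.435 ≈ 2.97047
(Equivalently r = side/(2√3) = 10.29/3.4641 ≈ 2.97047.)

r = 2.97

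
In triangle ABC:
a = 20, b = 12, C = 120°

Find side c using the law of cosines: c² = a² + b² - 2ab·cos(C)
c² = 20² + 12² − 2·20·12·cos(120°)
cos(120°) ≈ -0.5
c² ≈ 400 + 144 − 480·(-0.5) ≈ 544 + 240 ≈ 784
c ≈ √784 ≈ 28

c = 28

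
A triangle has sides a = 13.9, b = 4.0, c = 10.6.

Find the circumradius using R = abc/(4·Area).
First find the area with Heron's formula.
s = (13.9 + 4.0 + 10.6)/2 = 14.25
Area = √(s(s−a)(s−b)(s−c)) = √(14.25·0.35·10.25·3.65) ≈ √186.595 ≈ 13.66
abc = 13.9·4.0·10.6 = 589.36
R = abc/(4·Area) ≈ 589.36/(4·13.66) = 589.36/54.6399 ≈ 10.7863

R = 10.79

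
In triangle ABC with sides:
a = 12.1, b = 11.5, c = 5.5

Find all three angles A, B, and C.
Law of cosines for each angle (a² = 146.41, b² = 132.25, c² = 30.25):
cos(A) = (b² + c² − a²)/(2bc) = (132.25 + 30.25 − 146.41)/(2·11.5·5.5) = 16.09/126.5 ≈ 0.127194  ⇒  A ≈ 82.6925°
cos(B) = (a² + c² − b²)/(2ac) = (146.41 + 30.25 − 132.25)/(2·12.1·5.5) = 44.41/133.1 ≈ 0.333659  ⇒  B ≈ 70.509°
cos(C) = (a² + b² − c²)/(2ab) = (146.41 + 132.25 − 30.25)/(2·12.1·11.5) = 248.41/278.3 ≈ 0.892598  ⇒  C ≈ 26.7985°
Check: A + B + C ≈ 180°

A = 82.69°, B = 70.51°, C = 26.8°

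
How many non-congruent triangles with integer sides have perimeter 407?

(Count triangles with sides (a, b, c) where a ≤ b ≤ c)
Let a ≤ b ≤ c with a + b + c = 407. The only binding inequality is a + b > c, i.e. 407 − c > c, so c < 407/2; and c ≥ 407/3 since c is the largest side.
So 136 ≤ c ≤ 203. For each c, b runs from ⌈(407 − c)/2⌉ up to c (then a = 407 − b − c satisfies 1 ≤ a ≤ b automatically), giving c − ⌈(407 − c)/2⌉ + 1 choices.
Summing over c: 1 + 3 + 4 + 6 + … + 100 + 102  (68 terms, c = 136, …, 203) = 3502
Check (closed form: nearest integer to p²/48 for even p, (p+3)²/48 for odd p): (407+3)²/48 = 410²/48 = 168100/48 ≈ 3502.08 → 3502

3502 triangles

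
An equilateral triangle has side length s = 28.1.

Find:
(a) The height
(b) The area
(a) The height splits the triangle into two 30-60-90 halves: h = s·√3/2 = 28.1·1.73205/2 ≈ 48.6706/2 ≈ 24.3353
(b) Area = (√3/4)·s² = (√3/4)·28.1² = (√3/4)·789.61 ≈ 0.433013·789.61 ≈ 341.911

Height = 24.34, Area = 341.9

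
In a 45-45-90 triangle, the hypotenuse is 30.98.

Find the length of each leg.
In a 45-45-90 triangle hypotenuse = leg·√2, so leg = hypotenuse/√2.
Leg = 30.98/√2 ≈ 30.98/1.41421 ≈ 21.9062

Each leg = 21.91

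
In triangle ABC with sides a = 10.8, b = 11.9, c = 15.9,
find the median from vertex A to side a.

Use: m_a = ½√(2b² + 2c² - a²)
m_a = ½√(2·11.9² + 2·15.9² − 10.8²) = ½√(2·141.61 + 2·252.81 − 116.64) = ½√(283.22 + 505.62 − 116.64) = ½√672.2
√672.2 ≈ 25.9268, so m_a ≈ 12.9634

m_a = 12.96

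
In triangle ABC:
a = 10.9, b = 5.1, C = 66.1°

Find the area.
Two sides and the included angle (SAS): A = ½·a·b·sin(C) = ½·10.9·5.1·sin(66.1°)
sin(66.1°) ≈ 0.914254
A ≈ ½·55.59·0.914254 = 27.795·0.914254 ≈ 25.4117

Area = 25.41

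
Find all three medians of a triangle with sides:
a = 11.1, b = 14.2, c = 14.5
Median formula: m_a = ½√(2b² + 2c² − a²) (and cyclically). a² = 123.21, b² = 201.64, c² = 210.25.
m_a = ½√(2·201.64 + 2·210.25 − 123.21) = ½√700.57 ≈ ½·26.4683 ≈ 13.2341
m_b = ½√(2·123.21 + 2·210.25 − 201.64) = ½√465.28 ≈ ½·21.5704 ≈ 10.7852
m_c = ½√(2·123.21 + 2·201.64 − 210.25) = ½√439.45 ≈ ½·20.9631 ≈ 10.4815

m_a = 13.23, m_b = 10.79, m_c = 10.48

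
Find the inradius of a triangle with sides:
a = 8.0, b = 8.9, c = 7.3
r = Area/s where s is the semi-perimeter.
s = (8.0 + 8.9 + 7.3)/2 = 24.2/2 = 12.1
Area = √(s(s−a)(s−b)(s−c)) = √(12.1·4.1·3.2·4.8) ≈ √762.01 ≈ 27.6045
r ≈ 27.6045/12.1 ≈ 2.28137

r = 2.281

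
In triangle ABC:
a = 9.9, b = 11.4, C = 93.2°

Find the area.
Two sides and the included angle (SAS): A = ½·a·b·sin(C) = ½·9.9·11.4·sin(93.2°)
sin(93.2°) ≈ 0.998441
A ≈ ½·112.86·0.998441 = 56.43·0.998441 ≈ 56.342

Area = 56.34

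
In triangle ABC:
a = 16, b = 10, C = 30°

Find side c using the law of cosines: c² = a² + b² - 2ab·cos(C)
c² = 16² + 10² − 2·16·10·cos(30°)
cos(30°) ≈ 0.866025
c² ≈ 256 + 100 − 320·(0.866025) ≈ 356 − 277.128 ≈ 78.8719
c ≈ √78.8719 ≈ 8.88098

c = 8.881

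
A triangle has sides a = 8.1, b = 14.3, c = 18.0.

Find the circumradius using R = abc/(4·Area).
First find the area with Heron's formula.
s = (8.1 + 14.3 + 18.0)/2 = 20.2
Area = √(s(s−a)(s−b)(s−c)) = √(20.2·12.1·5.9·2.2) ≈ √3172.57 ≈ 56.3256
abc = 8.1·14.3·18.0 = 2084.94
R = abc/(4·Area) ≈ 2084.94/(4·56.3256) = 2084.94/225.302 ≈ 9.25397

R = 9.254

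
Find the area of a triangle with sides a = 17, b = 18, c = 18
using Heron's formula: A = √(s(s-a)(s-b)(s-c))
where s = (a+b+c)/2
s = (17 + 18 + 18)/2 = 53/2 = 26.5
s − a = 9.5, s − b = 8.5, s − c = 8.5
s(s−a)(s−b)(s−c) = 26.5·9.5·8.5·8.5 = 18188.9375
Area = √18188.9375 ≈ 134.866

s = 26.5, Area = 134.9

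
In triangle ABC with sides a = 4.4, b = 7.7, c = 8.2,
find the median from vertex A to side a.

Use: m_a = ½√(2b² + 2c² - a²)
m_a = ½√(2·7.7² + 2·8.2² − 4.4²) = ½√(2·59.29 + 2·67.24 − 19.36) = ½√(118.58 + 134.48 − 19.36) = ½√233.7
√233.7 ≈ 15.2872, so m_a ≈ 7.64362

m_a = 7.644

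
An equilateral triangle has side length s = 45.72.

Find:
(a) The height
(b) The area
(a) The height splits the triangle into two 30-60-90 halves: h = s·√3/2 = 45.72·1.73205/2 ≈ 79.1894/2 ≈ 39.5947
(b) Area = (√3/4)·s² = (√3/4)·45.72² = (√3/4)·2090.3184 ≈ 0.433013·2090.3184 ≈ 905.134

Height = 39.59, Area = 905.1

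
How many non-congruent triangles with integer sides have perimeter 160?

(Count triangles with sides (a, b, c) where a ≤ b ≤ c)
Let a ≤ b ≤ c with a + b + c = 160. The only binding inequality is a + b > c, i.e. 160 − c > c, so c < 160/2; and c ≥ 160/3 since c is the largest side.
So 54 ≤ c ≤ 79. For each c, b runs from ⌈(160 − c)/2⌉ up to c (then a = 160 − b − c satisfies 1 ≤ a ≤ b automatically), giving c − ⌈(160 − c)/2⌉ + 1 choices.
Summing over c: 2 + 3 + 5 + 6 + … + 38 + 39  (26 terms, c = 54, …, 79) = 533
Check (closed form: nearest integer to p²/48 for even p, (p+3)²/48 for odd p): 160²/48 = 25600/48 ≈ 533.33 → 533

533 triangles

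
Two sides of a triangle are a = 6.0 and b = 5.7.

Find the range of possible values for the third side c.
Triangle inequality: |a − b| < c < a + b
|a − b| = |6.0 − 5.7| = 0.3
a + b = 6.0 + 5.7 = 11.7

0.3 < c < 11.7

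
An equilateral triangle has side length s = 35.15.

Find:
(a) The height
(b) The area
(a) The height splits the triangle into two 30-60-90 halves: h = s·√3/2 = 35.15·1.73205/2 ≈ 60.8816/2 ≈ 30.4408
(b) Area = (√3/4)·s² = (√3/4)·35.15² = (√3/4)·1235.5225 ≈ 0.433013·1235.5225 ≈ 534.997

Height = 30.44, Area = 535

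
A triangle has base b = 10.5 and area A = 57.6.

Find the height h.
A = ½·b·h  ⇒  h = 2A/b = 2·57.6/10.5 = 115.2/10.5 ≈ 10.9714

h = 10.97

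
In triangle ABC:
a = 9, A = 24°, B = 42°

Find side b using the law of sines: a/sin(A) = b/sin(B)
a/sin(A) = b/sin(B)  ⇒  b = a·sin(B)/sin(A) = 9·sin(42°)/sin(24°)
sin(42°) ≈ 0.669131, sin(24°) ≈ 0.406737
b ≈ 9·0.669131/0.406737 ≈ 6.02218/0.406737 ≈ 14.8061

b = 14.81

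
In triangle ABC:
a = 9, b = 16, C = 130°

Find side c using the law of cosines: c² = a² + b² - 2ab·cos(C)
c² = 9² + 16² − 2·9·16·cos(130°)
cos(130°) ≈ -0.642788
c² ≈ 81 + 256 − 288·(-0.642788) ≈ 337 + 185.123 ≈ 522.123
c ≈ √522.123 ≈ 22.85

c = 22.85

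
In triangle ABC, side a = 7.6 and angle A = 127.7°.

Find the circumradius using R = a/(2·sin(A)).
R = a/(2·sin(A)) = 7.6/(2·sin(127.7°))
sin(127.7°) ≈ 0.791224
R ≈ 7.6/(2·0.791224) = 7.6/1.58245 ≈ 4.80269

R = 4.803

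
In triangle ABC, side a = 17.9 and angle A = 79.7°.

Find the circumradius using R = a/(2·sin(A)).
R = a/(2·sin(A)) = 17.9/(2·sin(79.7°))
sin(79.7°) ≈ 0.983885
R ≈ 17.9/(2·0.983885) = 17.9/1.96777 ≈ 9.09659

R = 9.097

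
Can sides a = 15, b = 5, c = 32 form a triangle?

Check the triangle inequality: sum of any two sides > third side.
a + b vs c: 15 + 5 = 20 ≤ 32  ✗
a + c vs b: 15 + 32 = 47 > 5  ✓
b + c vs a: 5 + 32 = 37 > 15  ✓

No: 15 + 5 = 20 is not > 32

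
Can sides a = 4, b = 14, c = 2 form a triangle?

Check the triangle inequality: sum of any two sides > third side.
a + b vs c: 4 + 14 = 18 > 2  ✓
a + c vs b: 4 + 2 = 6 ≤ 14  ✗
b + c vs a: 14 + 2 = 16 > 4  ✓

No: 4 + 2 = 6 is not > 14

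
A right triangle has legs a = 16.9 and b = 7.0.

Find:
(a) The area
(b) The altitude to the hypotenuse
(a) The legs are perpendicular, so Area = ½·a·b = ½·16.9·7.0 = ½·118.3 = 59.15
(b) Hypotenuse c = √(a² + b²) = √(285.61 + 49) = √334.61 ≈ 18.2923
    Area = ½·c·h_c  ⇒  h_c = 2·Area/c = 118.3/18.2923 ≈ 6.46719

Area = 59.15, h_c = 6.467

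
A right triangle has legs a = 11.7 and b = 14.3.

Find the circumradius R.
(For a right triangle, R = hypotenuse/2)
Hypotenuse c = √(a² + b²) = √(136.89 + 204.49) = √341.38 ≈ 18.4765
R = c/2 ≈ 18.4765/2 ≈ 9.23824

R = 9.238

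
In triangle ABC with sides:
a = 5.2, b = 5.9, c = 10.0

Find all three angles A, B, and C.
Law of cosines for each angle (a² = 27.04, b² = 34.81, c² = 100):
cos(A) = (b² + c² − a²)/(2bc) = (34.81 + 100 − 27.04)/(2·5.9·10.0) = 107.77/118 ≈ 0.913305  ⇒  A ≈ 24.0338°
cos(B) = (a² + c² − b²)/(2ac) = (27.04 + 100 − 34.81)/(2·5.2·10.0) = 92.23/104 ≈ 0.886827  ⇒  B ≈ 27.5228°
cos(C) = (a² + b² − c²)/(2ab) = (27.04 + 34.81 − 100)/(2·5.2·5.9) = -38.15/61.36 ≈ -0.621741  ⇒  C ≈ 128.443°
Check: A + B + C ≈ 180°

A = 24.03°, B = 27.52°, C = 128.4°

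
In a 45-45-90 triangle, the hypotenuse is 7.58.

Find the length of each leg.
In a 45-45-90 triangle hypotenuse = leg·√2, so leg = hypotenuse/√2.
Leg = 7.58/√2 ≈ 7.58/1.41421 ≈ 5.35987

Each leg = 5.36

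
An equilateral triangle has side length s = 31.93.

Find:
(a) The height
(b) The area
(a) The height splits the triangle into two 30-60-90 halves: h = s·√3/2 = 31.93·1.73205/2 ≈ 55.3044/2 ≈ 27.6522
(b) Area = (√3/4)·s² = (√3/4)·31.93² = (√3/4)·1019.5249 ≈ 0.433013·1019.5249 ≈ 441.467

Height = 27.65, Area = 441.5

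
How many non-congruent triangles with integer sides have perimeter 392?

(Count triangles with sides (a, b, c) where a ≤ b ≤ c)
Let a ≤ b ≤ c with a + b + c = 392. The only binding inequality is a + b > c, i.e. 392 − c > c, so c < 392/2; and c ≥ 392/3 since c is the largest side.
So 131 ≤ c ≤ 195. For each c, b runs from ⌈(392 − c)/2⌉ up to c (then a = 392 − b − c satisfies 1 ≤ a ≤ b automatically), giving c − ⌈(392 − c)/2⌉ + 1 choices.
Summing over c: 1 + 3 + 4 + 6 + … + 96 + 97  (65 terms, c = 131, …, 195) = 3201
Check (closed form: nearest integer to p²/48 for even p, (p+3)²/48 for odd p): 392²/48 = 153664/48 ≈ 3201.33 → 3201

3201 triangles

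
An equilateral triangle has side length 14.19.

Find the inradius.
r = Area/s with s the semi-perimeter.
Area = (√3/4)·14.19² = (√3/4)·201.3561 ≈ 0.433013·201.3561 ≈ 87.1897
s = 3·14.19/2 = 21.285
r ≈ 87.1897/21.285 ≈ 4.0963
(Equivalently r = side/(2√3) = 14.19/3.4641 ≈ 4.0963.)

r = 4.096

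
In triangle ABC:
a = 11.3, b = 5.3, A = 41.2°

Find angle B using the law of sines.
a/sin(A) = b/sin(B)  ⇒  sin(B) = b·sin(A)/a = 5.3·sin(41.2°)/11.3
sin(41.2°) ≈ 0.658689
sin(B) ≈ 5.3·0.658689/11.3 ≈ 3.49105/11.3 ≈ 0.308943
B = arcsin(0.308943) ≈ 17.9955°
(Since b ≤ a we need B ≤ A, so the obtuse alternative 180° − 17.9955° ≈ 162.004° is rejected.)

B = 18°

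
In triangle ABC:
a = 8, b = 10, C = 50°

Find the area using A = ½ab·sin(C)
A = ½·a·b·sin(C) = ½·8·10·sin(50°)
sin(50°) ≈ 0.766044
A ≈ ½·80·0.766044 = 40·0.766044 ≈ 30.6418

Area = 30.64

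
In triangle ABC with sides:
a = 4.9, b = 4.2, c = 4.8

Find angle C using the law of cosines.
c² = a² + b² − 2ab·cos(C)  ⇒  cos(C) = (a² + b² − c²)/(2ab)
cos(C) = (4.9² + 4.2² − 4.8²)/(2·4.9·4.2) = (24.01 + 17.64 − 23.04)/41.16 = 18.61/41.16 ≈ 0.452138
C = arccos(0.452138) ≈ 63.1191°

C = 63.12°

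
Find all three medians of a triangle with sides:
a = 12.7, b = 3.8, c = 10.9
Median formula: m_a = ½√(2b² + 2c² − a²) (and cyclically). a² = 161.29, b² = 14.44, c² = 118.81.
m_a = ½√(2·14.44 + 2·118.81 − 161.29) = ½√105.21 ≈ ½·10.2572 ≈ 5.1286
m_b = ½√(2·161.29 + 2·118.81 − 14.44) = ½√545.76 ≈ ½·23.3615 ≈ 11.6808
m_c = ½√(2·161.29 + 2·14.44 − 118.81) = ½√232.65 ≈ ½·15.2529 ≈ 7.62643

m_a = 5.129, m_b = 11.68, m_c = 7.626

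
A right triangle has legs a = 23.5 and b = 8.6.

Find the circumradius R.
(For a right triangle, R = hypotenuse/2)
Hypotenuse c = √(a² + b²) = √(552.25 + 73.96) = √626.21 ≈ 25.0242
R = c/2 ≈ 25.0242/2 ≈ 12.5121

R = 12.51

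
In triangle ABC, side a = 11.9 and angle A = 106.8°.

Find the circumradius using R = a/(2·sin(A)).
R = a/(2·sin(A)) = 11.9/(2·sin(106.8°))
sin(106.8°) ≈ 0.957319
R ≈ 11.9/(2·0.957319) = 11.9/1.91464 ≈ 6.21527

R = 6.215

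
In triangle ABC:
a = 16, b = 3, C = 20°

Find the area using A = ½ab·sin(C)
A = ½·a·b·sin(C) = ½·16·3·sin(20°)
sin(20°) ≈ 0.34202
A ≈ ½·48·0.34202 = 24·0.34202 ≈ 8.20848

Area = 8.208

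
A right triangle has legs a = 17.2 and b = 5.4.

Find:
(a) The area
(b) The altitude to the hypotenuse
(a) The legs are perpendicular, so Area = ½·a·b = ½·17.2·5.4 = ½·92.88 = 46.44
(b) Hypotenuse c = √(a² + b²) = √(295.84 + 29.16) = √325 ≈ 18.0278
    Area = ½·c·h_c  ⇒  h_c = 2·Area/c = 92.88/18.0278 ≈ 5.15206

Area = 46.44, h_c = 5.152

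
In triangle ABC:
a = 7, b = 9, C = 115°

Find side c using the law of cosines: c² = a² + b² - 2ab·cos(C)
c² = 7² + 9² − 2·7·9·cos(115°)
cos(115°) ≈ -0.422618
c² ≈ 49 + 81 − 126·(-0.422618) ≈ 130 + 53.2499 ≈ 183.25
c ≈ √183.25 ≈ 13.537

c = 13.54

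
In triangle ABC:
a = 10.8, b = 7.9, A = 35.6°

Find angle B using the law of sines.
a/sin(A) = b/sin(B)  ⇒  sin(B) = b·sin(A)/a = 7.9·sin(35.6°)/10.8
sin(35.6°) ≈ 0.582123
sin(B) ≈ 7.9·0.582123/10.8 ≈ 4.59877/10.8 ≈ 0.425812
B = arcsin(0.425812) ≈ 25.2021°
(Since b ≤ a we need B ≤ A, so the obtuse alternative 180° − 25.2021° ≈ 154.798° is rejected.)

B = 25.2°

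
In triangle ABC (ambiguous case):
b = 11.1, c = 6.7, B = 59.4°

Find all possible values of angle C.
b/sin(B) = c/sin(C)  ⇒  sin(C) = c·sin(B)/b = 6.7·sin(59.4°)/11.1
sin(59.4°) ≈ 0.860742
sin(C) ≈ 6.7·0.860742/11.1 ≈ 5.76697/11.1 ≈ 0.519547
Candidate 1: C₁ = arcsin(0.519547) ≈ 31.3019°  →  A = 180° − 59.4° − 31.3019° ≈ 89.2981° > 0, valid
Candidate 2: C₂ = 180° − C₁ ≈ 148.698°  →  A = 180° − 59.4° − 148.698° ≈ -28.0981° ≤ 0, not a valid triangle

C = 31.3° (one solution)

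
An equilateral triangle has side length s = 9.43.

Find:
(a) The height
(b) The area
(a) The height splits the triangle into two 30-60-90 halves: h = s·√3/2 = 9.43·1.73205/2 ≈ 16.3332/2 ≈ 8.16662
(b) Area = (√3/4)·s² = (√3/4)·9.43² = (√3/4)·88.9249 ≈ 0.433013·88.9249 ≈ 38.5056

Height = 8.167, Area = 38.51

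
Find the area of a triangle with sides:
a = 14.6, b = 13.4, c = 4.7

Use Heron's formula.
s = (14.6 + 13.4 + 4.7)/2 = 32.7/2 = 16.35
s − a = 1.75, s − b = 2.95, s − c = 11.65
s(s−a)(s−b)(s−c) = 16.35·1.75·2.95·11.65 ≈ 983.34
Area = √983.34 ≈ 31.3583

Area = 31.36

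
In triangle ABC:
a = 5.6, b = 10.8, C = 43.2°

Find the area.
Two sides and the included angle (SAS): A = ½·a·b·sin(C) = ½·5.6·10.8·sin(43.2°)
sin(43.2°) ≈ 0.684547
A ≈ ½·60.48·0.684547 = 30.24·0.684547 ≈ 20.7007

Area = 20.7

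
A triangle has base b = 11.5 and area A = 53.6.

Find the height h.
A = ½·b·h  ⇒  h = 2A/b = 2·53.6/11.5 = 107.2/11.5 ≈ 9.32174

h = 9.322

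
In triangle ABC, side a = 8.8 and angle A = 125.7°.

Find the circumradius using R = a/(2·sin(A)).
R = a/(2·sin(A)) = 8.8/(2·sin(125.7°))
sin(125.7°) ≈ 0.812084
R ≈ 8.8/(2·0.812084) = 8.8/1.62417 ≈ 5.41816

R = 5.418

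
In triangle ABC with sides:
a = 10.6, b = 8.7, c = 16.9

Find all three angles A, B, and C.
Law of cosines for each angle (a² = 112.36, b² = 75.69, c² = 285.61):
cos(A) = (b² + c² − a²)/(2bc) = (75.69 + 285.61 − 112.36)/(2·8.7·16.9) = 248.94/294.06 ≈ 0.846562  ⇒  A ≈ 32.1603°
cos(B) = (a² + c² − b²)/(2ac) = (112.36 + 285.61 − 75.69)/(2·10.6·16.9) = 322.28/358.28 ≈ 0.89952  ⇒  B ≈ 25.905°
cos(C) = (a² + b² − c²)/(2ab) = (112.36 + 75.69 − 285.61)/(2·10.6·8.7) = -97.56/184.44 ≈ -0.528953  ⇒  C ≈ 121.935°
Check: A + B + C ≈ 180°

A = 32.16°, B = 25.9°, C = 121.9°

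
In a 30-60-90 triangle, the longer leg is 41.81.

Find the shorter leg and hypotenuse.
In a 30-60-90 triangle the sides are in ratio 1 : √3 : 2, so short leg = long leg/√3 and hypotenuse = 2·(short leg).
Short leg = 41.81/√3 ≈ 41.81/1.73205 ≈ 24.139
Hypotenuse = 2·24.139 ≈ 48.278

Short leg = 24.14, Hypotenuse = 48.28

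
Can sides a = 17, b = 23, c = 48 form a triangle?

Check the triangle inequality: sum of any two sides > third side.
a + b vs c: 17 + 23 = 40 ≤ 48  ✗
a + c vs b: 17 + 48 = 65 > 23  ✓
b + c vs a: 23 + 48 = 71 > 17  ✓

No: 17 + 23 = 40 is not > 48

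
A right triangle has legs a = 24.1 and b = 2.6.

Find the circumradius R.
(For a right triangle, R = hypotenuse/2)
Hypotenuse c = √(a² + b²) = √(580.81 + 6.76) = √587.57 ≈ 24.2398
R = c/2 ≈ 24.2398/2 ≈ 12.1199

R = 12.12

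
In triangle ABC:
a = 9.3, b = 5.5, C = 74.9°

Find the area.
Two sides and the included angle (SAS): A = ½·a·b·sin(C) = ½·9.3·5.5·sin(74.9°)
sin(74.9°) ≈ 0.965473
A ≈ ½·51.15·0.965473 = 25.575·0.965473 ≈ 24.692

Area = 24.69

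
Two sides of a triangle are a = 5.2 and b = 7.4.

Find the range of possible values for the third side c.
Triangle inequality: |a − b| < c < a + b
|a − b| = |5.2 − 7.4| = 2.2
a + b = 5.2 + 7.4 = 12.6

2.2 < c < 12.6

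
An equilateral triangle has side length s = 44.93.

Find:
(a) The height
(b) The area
(a) The height splits the triangle into two 30-60-90 halves: h = s·√3/2 = 44.93·1.73205/2 ≈ 77.821/2 ≈ 38.9105
(b) Area = (√3/4)·s² = (√3/4)·44.93² = (√3/4)·2018.7049 ≈ 0.433013·2018.7049 ≈ 874.125

Height = 38.91, Area = 874.1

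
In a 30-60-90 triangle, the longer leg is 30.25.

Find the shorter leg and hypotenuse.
In a 30-60-90 triangle the sides are in ratio 1 : √3 : 2, so short leg = long leg/√3 and hypotenuse = 2·(short leg).
Short leg = 30.25/√3 ≈ 30.25/1.73205 ≈ 17.4648
Hypotenuse = 2·17.4648 ≈ 34.9297

Short leg = 17.46, Hypotenuse = 34.93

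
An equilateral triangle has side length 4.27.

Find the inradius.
r = Area/s with s the semi-perimeter.
Area = (√3/4)·4.27² = (√3/4)·18.2329 ≈ 0.433013·18.2329 ≈ 7.89508
s = 3·4.27/2 = 6.405
r ≈ 7.89508/6.405 ≈ 1.23264
(Equivalently r = side/(2√3) = 4.27/3.4641 ≈ 1.23264.)

r = 1.233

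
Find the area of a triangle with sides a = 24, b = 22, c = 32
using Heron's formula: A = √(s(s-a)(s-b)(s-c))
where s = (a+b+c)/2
s = (24 + 22 + 32)/2 = 78/2 = 39
s − a = 15, s − b = 17, s − c = 7
s(s−a)(s−b)(s−c) = 39·15·17·7 = 69615
Area = √69615 ≈ 263.847

s = 39.0, Area = 263.8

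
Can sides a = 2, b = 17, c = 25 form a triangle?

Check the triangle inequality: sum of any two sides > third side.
a + b vs c: 2 + 17 = 19 ≤ 25  ✗
a + c vs b: 2 + 25 = 27 > 17  ✓
b + c vs a: 17 + 25 = 42 > 2  ✓

No: 2 + 17 = 19 is not > 25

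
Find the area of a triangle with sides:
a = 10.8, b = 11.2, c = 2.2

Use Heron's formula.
s = (10.8 + 11.2 + 2.2)/2 = 24.2/2 = 12.1
s − a = 1.3, s − b = 0.9, s − c = 9.9
s(s−a)(s−b)(s−c) = 12.1·1.3·0.9·9.9 ≈ 140.154
Area = √140.154 ≈ 11.8387

Area = 11.84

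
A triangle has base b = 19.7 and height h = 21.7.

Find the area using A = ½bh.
A = ½·b·h = ½·19.7·21.7 = ½·427.49 = 213.745

Area = 213.745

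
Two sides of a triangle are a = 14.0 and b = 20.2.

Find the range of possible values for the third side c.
Triangle inequality: |a − b| < c < a + b
|a − b| = |14.0 − 20.2| = 6.2
a + b = 14.0 + 20.2 = 34.2

6.2 < c < 34.2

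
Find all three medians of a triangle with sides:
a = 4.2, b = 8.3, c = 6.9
Median formula: m_a = ½√(2b² + 2c² − a²) (and cyclically). a² = 17.64, b² = 68.89, c² = 47.61.
m_a = ½√(2·68.89 + 2·47.61 − 17.64) = ½√215.36 ≈ ½·14.6751 ≈ 7.33757
m_b = ½√(2·17.64 + 2·47.61 − 68.89) = ½√61.61 ≈ ½·7.8492 ≈ 3.9246
m_c = ½√(2·17.64 + 2·68.89 − 47.61) = ½√125.45 ≈ ½·11.2004 ≈ 5.60022

m_a = 7.338, m_b = 3.925, m_c = 5.6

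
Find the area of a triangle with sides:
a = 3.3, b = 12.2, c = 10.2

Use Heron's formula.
s = (3.3 + 12.2 + 10.2)/2 = 25.7/2 = 12.85
s − a = 9.55, s − b = 0.65, s − c = 2.65
s(s−a)(s−b)(s−c) = 12.85·9.55·0.65·2.65 ≈ 211.381
Area = √211.381 ≈ 14.5389

Area = 14.54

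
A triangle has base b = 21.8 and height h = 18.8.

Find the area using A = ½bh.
A = ½·b·h = ½·21.8·18.8 = ½·409.84 = 204.92

Area = 204.92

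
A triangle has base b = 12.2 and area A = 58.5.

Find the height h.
A = ½·b·h  ⇒  h = 2A/b = 2·58.5/12.2 = 117/12.2 ≈ 9.59016

h = 9.59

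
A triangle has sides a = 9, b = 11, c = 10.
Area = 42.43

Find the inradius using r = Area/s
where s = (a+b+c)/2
s = (9 + 11 + 10)/2 = 30/2 = 15
r = Area/s = 42.43/15 ≈ 2.82867

r = 2.829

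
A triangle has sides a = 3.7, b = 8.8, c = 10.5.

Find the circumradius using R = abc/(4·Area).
First find the area with Heron's formula.
s = (3.7 + 8.8 + 10.5)/2 = 11.5
Area = √(s(s−a)(s−b)(s−c)) = √(11.5·7.8·2.7·1) ≈ √242.19 ≈ 15.5625
abc = 3.7·8.8·10.5 = 341.88
R = abc/(4·Area) ≈ 341.88/(4·15.5625) = 341.88/62.2498 ≈ 5.49206

R = 5.492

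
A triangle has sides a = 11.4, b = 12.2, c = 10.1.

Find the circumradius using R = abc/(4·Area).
First find the area with Heron's formula.
s = (11.4 + 12.2 + 10.1)/2 = 16.85
Area = √(s(s−a)(s−b)(s−c)) = √(16.85·5.45·4.65·6.75) ≈ √2882.39 ≈ 53.6879
abc = 11.4·12.2·10.1 = 1404.708
R = abc/(4·Area) ≈ 1404.708/(4·53.6879) = 1404.708/214.752 ≈ 6.54108

R = 6.541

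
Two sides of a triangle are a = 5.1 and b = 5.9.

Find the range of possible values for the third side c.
Triangle inequality: |a − b| < c < a + b
|a − b| = |5.1 − 5.9| = 0.8
a + b = 5.1 + 5.9 = 11

0.8 < c < 11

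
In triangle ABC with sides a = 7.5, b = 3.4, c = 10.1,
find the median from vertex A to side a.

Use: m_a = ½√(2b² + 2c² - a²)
m_a = ½√(2·3.4² + 2·10.1² − 7.5²) = ½√(2·11.56 + 2·102.01 − 56.25) = ½√(23.12 + 204.02 − 56.25) = ½√170.89
√170.89 ≈ 13.0725, so m_a ≈ 6.53625

m_a = 6.536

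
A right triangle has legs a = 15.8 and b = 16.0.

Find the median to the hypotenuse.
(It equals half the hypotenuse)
Hypotenuse c = √(a² + b²) = √(249.64 + 256) = √505.64 ≈ 22.4864
Median to hypotenuse = c/2 ≈ 22.4864/2 ≈ 11.2432

Median = 11.24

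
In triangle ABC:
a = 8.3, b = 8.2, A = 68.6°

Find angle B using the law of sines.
a/sin(A) = b/sin(B)  ⇒  sin(B) = b·sin(A)/a = 8.2·sin(68.6°)/8.3
sin(68.6°) ≈ 0.931056
sin(B) ≈ 8.2·0.931056/8.3 ≈ 7.63466/8.3 ≈ 0.919838
B = arcsin(0.919838) ≈ 66.9025°
(Since b ≤ a we need B ≤ A, so the obtuse alternative 180° − 66.9025° ≈ 113.098° is rejected.)

B = 66.9°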